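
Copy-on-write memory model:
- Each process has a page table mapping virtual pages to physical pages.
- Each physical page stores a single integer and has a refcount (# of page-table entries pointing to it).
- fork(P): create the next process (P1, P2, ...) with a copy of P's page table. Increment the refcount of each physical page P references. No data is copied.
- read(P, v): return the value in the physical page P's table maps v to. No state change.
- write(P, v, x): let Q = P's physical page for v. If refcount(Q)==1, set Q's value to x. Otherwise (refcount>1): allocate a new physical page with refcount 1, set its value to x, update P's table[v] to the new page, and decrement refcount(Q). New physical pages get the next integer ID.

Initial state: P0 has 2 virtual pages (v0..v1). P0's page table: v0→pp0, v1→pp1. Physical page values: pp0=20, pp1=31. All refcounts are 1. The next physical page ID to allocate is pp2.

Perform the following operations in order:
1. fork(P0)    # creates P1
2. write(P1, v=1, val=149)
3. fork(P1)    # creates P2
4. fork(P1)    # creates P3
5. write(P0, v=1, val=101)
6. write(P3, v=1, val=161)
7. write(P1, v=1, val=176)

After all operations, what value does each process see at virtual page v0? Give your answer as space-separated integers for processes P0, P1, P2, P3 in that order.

Op 1: fork(P0) -> P1. 2 ppages; refcounts: pp0:2 pp1:2
Op 2: write(P1, v1, 149). refcount(pp1)=2>1 -> COPY to pp2. 3 ppages; refcounts: pp0:2 pp1:1 pp2:1
Op 3: fork(P1) -> P2. 3 ppages; refcounts: pp0:3 pp1:1 pp2:2
Op 4: fork(P1) -> P3. 3 ppages; refcounts: pp0:4 pp1:1 pp2:3
Op 5: write(P0, v1, 101). refcount(pp1)=1 -> write in place. 3 ppages; refcounts: pp0:4 pp1:1 pp2:3
Op 6: write(P3, v1, 161). refcount(pp2)=3>1 -> COPY to pp3. 4 ppages; refcounts: pp0:4 pp1:1 pp2:2 pp3:1
Op 7: write(P1, v1, 176). refcount(pp2)=2>1 -> COPY to pp4. 5 ppages; refcounts: pp0:4 pp1:1 pp2:1 pp3:1 pp4:1
P0: v0 -> pp0 = 20
P1: v0 -> pp0 = 20
P2: v0 -> pp0 = 20
P3: v0 -> pp0 = 20

Answer: 20 20 20 20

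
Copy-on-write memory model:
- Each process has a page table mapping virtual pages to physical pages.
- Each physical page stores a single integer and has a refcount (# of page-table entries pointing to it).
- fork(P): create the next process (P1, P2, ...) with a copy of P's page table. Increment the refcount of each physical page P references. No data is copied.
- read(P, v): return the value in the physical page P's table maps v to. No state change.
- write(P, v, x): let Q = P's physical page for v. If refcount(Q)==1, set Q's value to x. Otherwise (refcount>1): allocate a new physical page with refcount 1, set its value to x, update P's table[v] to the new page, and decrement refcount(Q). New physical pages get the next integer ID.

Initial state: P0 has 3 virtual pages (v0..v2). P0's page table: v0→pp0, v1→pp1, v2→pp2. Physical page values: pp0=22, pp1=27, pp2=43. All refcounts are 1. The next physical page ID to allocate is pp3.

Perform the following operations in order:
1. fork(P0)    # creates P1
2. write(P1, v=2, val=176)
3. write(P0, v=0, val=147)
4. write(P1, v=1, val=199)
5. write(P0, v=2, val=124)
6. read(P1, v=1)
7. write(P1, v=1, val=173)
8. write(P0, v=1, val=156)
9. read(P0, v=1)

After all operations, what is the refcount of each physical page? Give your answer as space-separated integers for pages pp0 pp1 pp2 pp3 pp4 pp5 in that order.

Op 1: fork(P0) -> P1. 3 ppages; refcounts: pp0:2 pp1:2 pp2:2
Op 2: write(P1, v2, 176). refcount(pp2)=2>1 -> COPY to pp3. 4 ppages; refcounts: pp0:2 pp1:2 pp2:1 pp3:1
Op 3: write(P0, v0, 147). refcount(pp0)=2>1 -> COPY to pp4. 5 ppages; refcounts: pp0:1 pp1:2 pp2:1 pp3:1 pp4:1
Op 4: write(P1, v1, 199). refcount(pp1)=2>1 -> COPY to pp5. 6 ppages; refcounts: pp0:1 pp1:1 pp2:1 pp3:1 pp4:1 pp5:1
Op 5: write(P0, v2, 124). refcount(pp2)=1 -> write in place. 6 ppages; refcounts: pp0:1 pp1:1 pp2:1 pp3:1 pp4:1 pp5:1
Op 6: read(P1, v1) -> 199. No state change.
Op 7: write(P1, v1, 173). refcount(pp5)=1 -> write in place. 6 ppages; refcounts: pp0:1 pp1:1 pp2:1 pp3:1 pp4:1 pp5:1
Op 8: write(P0, v1, 156). refcount(pp1)=1 -> write in place. 6 ppages; refcounts: pp0:1 pp1:1 pp2:1 pp3:1 pp4:1 pp5:1
Op 9: read(P0, v1) -> 156. No state change.

Answer: 1 1 1 1 1 1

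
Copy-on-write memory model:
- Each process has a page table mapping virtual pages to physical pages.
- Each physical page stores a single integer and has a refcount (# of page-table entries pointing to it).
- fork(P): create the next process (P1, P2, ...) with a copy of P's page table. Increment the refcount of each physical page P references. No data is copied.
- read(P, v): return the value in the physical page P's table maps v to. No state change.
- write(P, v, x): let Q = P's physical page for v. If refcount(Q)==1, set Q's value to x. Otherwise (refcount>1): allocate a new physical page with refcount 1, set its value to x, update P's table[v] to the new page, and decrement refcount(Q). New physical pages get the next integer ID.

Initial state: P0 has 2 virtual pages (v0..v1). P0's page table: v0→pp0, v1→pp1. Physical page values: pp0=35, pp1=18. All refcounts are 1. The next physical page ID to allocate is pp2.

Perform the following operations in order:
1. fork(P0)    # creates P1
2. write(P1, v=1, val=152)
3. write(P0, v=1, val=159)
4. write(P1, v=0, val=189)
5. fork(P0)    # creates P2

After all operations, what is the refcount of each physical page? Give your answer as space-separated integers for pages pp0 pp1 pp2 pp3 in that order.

Op 1: fork(P0) -> P1. 2 ppages; refcounts: pp0:2 pp1:2
Op 2: write(P1, v1, 152). refcount(pp1)=2>1 -> COPY to pp2. 3 ppages; refcounts: pp0:2 pp1:1 pp2:1
Op 3: write(P0, v1, 159). refcount(pp1)=1 -> write in place. 3 ppages; refcounts: pp0:2 pp1:1 pp2:1
Op 4: write(P1, v0, 189). refcount(pp0)=2>1 -> COPY to pp3. 4 ppages; refcounts: pp0:1 pp1:1 pp2:1 pp3:1
Op 5: fork(P0) -> P2. 4 ppages; refcounts: pp0:2 pp1:2 pp2:1 pp3:1

Answer: 2 2 1 1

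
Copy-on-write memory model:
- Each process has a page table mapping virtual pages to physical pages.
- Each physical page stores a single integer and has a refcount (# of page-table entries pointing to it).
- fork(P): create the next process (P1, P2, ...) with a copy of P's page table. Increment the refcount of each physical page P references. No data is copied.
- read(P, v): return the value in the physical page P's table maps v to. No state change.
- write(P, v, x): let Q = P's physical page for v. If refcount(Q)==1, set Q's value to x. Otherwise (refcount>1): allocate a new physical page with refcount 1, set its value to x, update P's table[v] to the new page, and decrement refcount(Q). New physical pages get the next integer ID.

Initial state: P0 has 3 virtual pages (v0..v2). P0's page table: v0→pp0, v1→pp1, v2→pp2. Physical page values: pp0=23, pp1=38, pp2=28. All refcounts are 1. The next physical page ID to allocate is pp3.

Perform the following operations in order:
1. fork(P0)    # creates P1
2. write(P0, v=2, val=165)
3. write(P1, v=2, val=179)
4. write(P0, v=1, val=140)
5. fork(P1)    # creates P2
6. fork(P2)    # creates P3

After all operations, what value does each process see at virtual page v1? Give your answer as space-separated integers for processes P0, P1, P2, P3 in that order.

Answer: 140 38 38 38

Derivation:
Op 1: fork(P0) -> P1. 3 ppages; refcounts: pp0:2 pp1:2 pp2:2
Op 2: write(P0, v2, 165). refcount(pp2)=2>1 -> COPY to pp3. 4 ppages; refcounts: pp0:2 pp1:2 pp2:1 pp3:1
Op 3: write(P1, v2, 179). refcount(pp2)=1 -> write in place. 4 ppages; refcounts: pp0:2 pp1:2 pp2:1 pp3:1
Op 4: write(P0, v1, 140). refcount(pp1)=2>1 -> COPY to pp4. 5 ppages; refcounts: pp0:2 pp1:1 pp2:1 pp3:1 pp4:1
Op 5: fork(P1) -> P2. 5 ppages; refcounts: pp0:3 pp1:2 pp2:2 pp3:1 pp4:1
Op 6: fork(P2) -> P3. 5 ppages; refcounts: pp0:4 pp1:3 pp2:3 pp3:1 pp4:1
P0: v1 -> pp4 = 140
P1: v1 -> pp1 = 38
P2: v1 -> pp1 = 38
P3: v1 -> pp1 = 38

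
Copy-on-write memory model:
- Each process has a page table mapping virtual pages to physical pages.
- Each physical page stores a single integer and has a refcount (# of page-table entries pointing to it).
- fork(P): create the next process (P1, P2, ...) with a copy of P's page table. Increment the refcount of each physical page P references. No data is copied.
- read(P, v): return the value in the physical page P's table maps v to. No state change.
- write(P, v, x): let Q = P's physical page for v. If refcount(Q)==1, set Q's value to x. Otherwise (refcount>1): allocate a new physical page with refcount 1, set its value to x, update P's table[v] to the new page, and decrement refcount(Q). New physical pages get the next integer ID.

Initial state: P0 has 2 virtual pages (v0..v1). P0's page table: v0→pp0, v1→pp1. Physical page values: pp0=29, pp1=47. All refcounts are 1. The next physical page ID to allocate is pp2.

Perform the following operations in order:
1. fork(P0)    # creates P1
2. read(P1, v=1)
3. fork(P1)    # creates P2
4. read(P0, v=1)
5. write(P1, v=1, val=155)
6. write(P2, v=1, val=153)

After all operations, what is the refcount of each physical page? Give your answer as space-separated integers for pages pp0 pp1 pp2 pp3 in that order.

Op 1: fork(P0) -> P1. 2 ppages; refcounts: pp0:2 pp1:2
Op 2: read(P1, v1) -> 47. No state change.
Op 3: fork(P1) -> P2. 2 ppages; refcounts: pp0:3 pp1:3
Op 4: read(P0, v1) -> 47. No state change.
Op 5: write(P1, v1, 155). refcount(pp1)=3>1 -> COPY to pp2. 3 ppages; refcounts: pp0:3 pp1:2 pp2:1
Op 6: write(P2, v1, 153). refcount(pp1)=2>1 -> COPY to pp3. 4 ppages; refcounts: pp0:3 pp1:1 pp2:1 pp3:1

Answer: 3 1 1 1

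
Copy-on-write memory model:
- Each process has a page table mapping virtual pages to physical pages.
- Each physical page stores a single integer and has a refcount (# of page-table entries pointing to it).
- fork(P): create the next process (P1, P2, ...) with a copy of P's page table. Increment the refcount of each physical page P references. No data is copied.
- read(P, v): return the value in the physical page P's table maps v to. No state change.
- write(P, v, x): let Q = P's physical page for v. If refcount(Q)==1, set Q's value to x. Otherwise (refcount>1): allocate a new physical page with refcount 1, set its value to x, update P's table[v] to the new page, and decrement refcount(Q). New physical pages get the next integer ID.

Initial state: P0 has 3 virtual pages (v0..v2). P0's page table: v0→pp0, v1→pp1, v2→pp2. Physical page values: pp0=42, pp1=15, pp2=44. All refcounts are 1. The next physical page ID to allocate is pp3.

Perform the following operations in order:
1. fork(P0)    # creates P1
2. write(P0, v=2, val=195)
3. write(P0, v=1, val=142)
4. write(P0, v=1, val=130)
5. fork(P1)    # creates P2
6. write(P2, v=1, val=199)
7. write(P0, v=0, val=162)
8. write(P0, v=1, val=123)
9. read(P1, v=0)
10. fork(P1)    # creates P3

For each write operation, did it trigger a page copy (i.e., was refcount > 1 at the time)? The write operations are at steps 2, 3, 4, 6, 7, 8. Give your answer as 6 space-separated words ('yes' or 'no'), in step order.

Op 1: fork(P0) -> P1. 3 ppages; refcounts: pp0:2 pp1:2 pp2:2
Op 2: write(P0, v2, 195). refcount(pp2)=2>1 -> COPY to pp3. 4 ppages; refcounts: pp0:2 pp1:2 pp2:1 pp3:1
Op 3: write(P0, v1, 142). refcount(pp1)=2>1 -> COPY to pp4. 5 ppages; refcounts: pp0:2 pp1:1 pp2:1 pp3:1 pp4:1
Op 4: write(P0, v1, 130). refcount(pp4)=1 -> write in place. 5 ppages; refcounts: pp0:2 pp1:1 pp2:1 pp3:1 pp4:1
Op 5: fork(P1) -> P2. 5 ppages; refcounts: pp0:3 pp1:2 pp2:2 pp3:1 pp4:1
Op 6: write(P2, v1, 199). refcount(pp1)=2>1 -> COPY to pp5. 6 ppages; refcounts: pp0:3 pp1:1 pp2:2 pp3:1 pp4:1 pp5:1
Op 7: write(P0, v0, 162). refcount(pp0)=3>1 -> COPY to pp6. 7 ppages; refcounts: pp0:2 pp1:1 pp2:2 pp3:1 pp4:1 pp5:1 pp6:1
Op 8: write(P0, v1, 123). refcount(pp4)=1 -> write in place. 7 ppages; refcounts: pp0:2 pp1:1 pp2:2 pp3:1 pp4:1 pp5:1 pp6:1
Op 9: read(P1, v0) -> 42. No state change.
Op 10: fork(P1) -> P3. 7 ppages; refcounts: pp0:3 pp1:2 pp2:3 pp3:1 pp4:1 pp5:1 pp6:1

yes yes no yes yes no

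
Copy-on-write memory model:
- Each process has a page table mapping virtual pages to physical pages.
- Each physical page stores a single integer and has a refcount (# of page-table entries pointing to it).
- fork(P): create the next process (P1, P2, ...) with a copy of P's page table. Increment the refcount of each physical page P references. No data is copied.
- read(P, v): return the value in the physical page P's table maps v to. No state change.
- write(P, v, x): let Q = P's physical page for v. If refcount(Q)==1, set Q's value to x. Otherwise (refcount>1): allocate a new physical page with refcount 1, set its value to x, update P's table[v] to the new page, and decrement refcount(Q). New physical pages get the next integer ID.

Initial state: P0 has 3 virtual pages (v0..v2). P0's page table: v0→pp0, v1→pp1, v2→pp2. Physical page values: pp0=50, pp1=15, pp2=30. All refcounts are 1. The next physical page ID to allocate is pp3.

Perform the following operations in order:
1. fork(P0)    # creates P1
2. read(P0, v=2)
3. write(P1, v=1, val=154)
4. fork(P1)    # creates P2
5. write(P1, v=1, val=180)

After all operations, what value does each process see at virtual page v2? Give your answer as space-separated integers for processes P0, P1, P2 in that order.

Op 1: fork(P0) -> P1. 3 ppages; refcounts: pp0:2 pp1:2 pp2:2
Op 2: read(P0, v2) -> 30. No state change.
Op 3: write(P1, v1, 154). refcount(pp1)=2>1 -> COPY to pp3. 4 ppages; refcounts: pp0:2 pp1:1 pp2:2 pp3:1
Op 4: fork(P1) -> P2. 4 ppages; refcounts: pp0:3 pp1:1 pp2:3 pp3:2
Op 5: write(P1, v1, 180). refcount(pp3)=2>1 -> COPY to pp4. 5 ppages; refcounts: pp0:3 pp1:1 pp2:3 pp3:1 pp4:1
P0: v2 -> pp2 = 30
P1: v2 -> pp2 = 30
P2: v2 -> pp2 = 30

Answer: 30 30 30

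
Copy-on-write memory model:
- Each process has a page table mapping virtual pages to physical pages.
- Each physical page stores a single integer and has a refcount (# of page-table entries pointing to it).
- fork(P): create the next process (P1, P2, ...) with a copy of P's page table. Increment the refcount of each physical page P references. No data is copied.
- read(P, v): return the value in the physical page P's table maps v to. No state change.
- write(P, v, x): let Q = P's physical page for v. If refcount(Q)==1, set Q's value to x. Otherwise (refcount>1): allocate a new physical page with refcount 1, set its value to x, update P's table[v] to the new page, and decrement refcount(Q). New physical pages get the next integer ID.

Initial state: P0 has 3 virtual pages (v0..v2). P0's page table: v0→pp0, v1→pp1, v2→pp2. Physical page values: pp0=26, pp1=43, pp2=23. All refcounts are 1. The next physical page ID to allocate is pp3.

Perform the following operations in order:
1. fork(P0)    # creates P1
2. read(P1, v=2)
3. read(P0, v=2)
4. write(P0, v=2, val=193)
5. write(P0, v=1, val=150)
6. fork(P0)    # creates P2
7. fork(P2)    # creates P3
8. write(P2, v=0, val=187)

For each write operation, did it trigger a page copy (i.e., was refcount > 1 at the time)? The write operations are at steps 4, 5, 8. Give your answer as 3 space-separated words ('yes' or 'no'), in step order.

Op 1: fork(P0) -> P1. 3 ppages; refcounts: pp0:2 pp1:2 pp2:2
Op 2: read(P1, v2) -> 23. No state change.
Op 3: read(P0, v2) -> 23. No state change.
Op 4: write(P0, v2, 193). refcount(pp2)=2>1 -> COPY to pp3. 4 ppages; refcounts: pp0:2 pp1:2 pp2:1 pp3:1
Op 5: write(P0, v1, 150). refcount(pp1)=2>1 -> COPY to pp4. 5 ppages; refcounts: pp0:2 pp1:1 pp2:1 pp3:1 pp4:1
Op 6: fork(P0) -> P2. 5 ppages; refcounts: pp0:3 pp1:1 pp2:1 pp3:2 pp4:2
Op 7: fork(P2) -> P3. 5 ppages; refcounts: pp0:4 pp1:1 pp2:1 pp3:3 pp4:3
Op 8: write(P2, v0, 187). refcount(pp0)=4>1 -> COPY to pp5. 6 ppages; refcounts: pp0:3 pp1:1 pp2:1 pp3:3 pp4:3 pp5:1

yes yes yes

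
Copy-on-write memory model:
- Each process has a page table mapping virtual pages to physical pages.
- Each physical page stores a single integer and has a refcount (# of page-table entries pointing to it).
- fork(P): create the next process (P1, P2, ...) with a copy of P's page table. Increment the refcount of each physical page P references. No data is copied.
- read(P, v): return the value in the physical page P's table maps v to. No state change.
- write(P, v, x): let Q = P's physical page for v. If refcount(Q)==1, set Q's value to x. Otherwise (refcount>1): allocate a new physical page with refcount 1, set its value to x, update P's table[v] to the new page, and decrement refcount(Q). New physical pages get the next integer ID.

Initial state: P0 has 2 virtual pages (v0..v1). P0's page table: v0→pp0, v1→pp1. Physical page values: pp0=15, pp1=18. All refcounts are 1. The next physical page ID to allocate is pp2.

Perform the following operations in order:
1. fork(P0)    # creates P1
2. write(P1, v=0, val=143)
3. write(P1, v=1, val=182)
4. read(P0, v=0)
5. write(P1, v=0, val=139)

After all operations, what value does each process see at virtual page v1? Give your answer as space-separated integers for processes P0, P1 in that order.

Answer: 18 182

Derivation:
Op 1: fork(P0) -> P1. 2 ppages; refcounts: pp0:2 pp1:2
Op 2: write(P1, v0, 143). refcount(pp0)=2>1 -> COPY to pp2. 3 ppages; refcounts: pp0:1 pp1:2 pp2:1
Op 3: write(P1, v1, 182). refcount(pp1)=2>1 -> COPY to pp3. 4 ppages; refcounts: pp0:1 pp1:1 pp2:1 pp3:1
Op 4: read(P0, v0) -> 15. No state change.
Op 5: write(P1, v0, 139). refcount(pp2)=1 -> write in place. 4 ppages; refcounts: pp0:1 pp1:1 pp2:1 pp3:1
P0: v1 -> pp1 = 18
P1: v1 -> pp3 = 182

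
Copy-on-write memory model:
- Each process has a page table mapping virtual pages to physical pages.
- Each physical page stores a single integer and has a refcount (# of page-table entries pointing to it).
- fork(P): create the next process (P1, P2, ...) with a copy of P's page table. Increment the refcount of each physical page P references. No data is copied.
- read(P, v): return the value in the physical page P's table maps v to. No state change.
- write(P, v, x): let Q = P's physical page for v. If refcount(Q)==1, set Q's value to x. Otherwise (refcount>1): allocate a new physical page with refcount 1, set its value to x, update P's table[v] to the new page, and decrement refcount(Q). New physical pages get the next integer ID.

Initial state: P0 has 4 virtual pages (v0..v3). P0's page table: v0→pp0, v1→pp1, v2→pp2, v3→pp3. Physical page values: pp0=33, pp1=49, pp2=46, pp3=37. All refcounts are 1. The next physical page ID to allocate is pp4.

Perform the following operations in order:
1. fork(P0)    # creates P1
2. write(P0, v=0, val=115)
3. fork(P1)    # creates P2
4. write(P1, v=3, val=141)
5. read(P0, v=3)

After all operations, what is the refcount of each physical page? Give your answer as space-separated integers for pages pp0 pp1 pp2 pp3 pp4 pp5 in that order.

Answer: 2 3 3 2 1 1

Derivation:
Op 1: fork(P0) -> P1. 4 ppages; refcounts: pp0:2 pp1:2 pp2:2 pp3:2
Op 2: write(P0, v0, 115). refcount(pp0)=2>1 -> COPY to pp4. 5 ppages; refcounts: pp0:1 pp1:2 pp2:2 pp3:2 pp4:1
Op 3: fork(P1) -> P2. 5 ppages; refcounts: pp0:2 pp1:3 pp2:3 pp3:3 pp4:1
Op 4: write(P1, v3, 141). refcount(pp3)=3>1 -> COPY to pp5. 6 ppages; refcounts: pp0:2 pp1:3 pp2:3 pp3:2 pp4:1 pp5:1
Op 5: read(P0, v3) -> 37. No state change.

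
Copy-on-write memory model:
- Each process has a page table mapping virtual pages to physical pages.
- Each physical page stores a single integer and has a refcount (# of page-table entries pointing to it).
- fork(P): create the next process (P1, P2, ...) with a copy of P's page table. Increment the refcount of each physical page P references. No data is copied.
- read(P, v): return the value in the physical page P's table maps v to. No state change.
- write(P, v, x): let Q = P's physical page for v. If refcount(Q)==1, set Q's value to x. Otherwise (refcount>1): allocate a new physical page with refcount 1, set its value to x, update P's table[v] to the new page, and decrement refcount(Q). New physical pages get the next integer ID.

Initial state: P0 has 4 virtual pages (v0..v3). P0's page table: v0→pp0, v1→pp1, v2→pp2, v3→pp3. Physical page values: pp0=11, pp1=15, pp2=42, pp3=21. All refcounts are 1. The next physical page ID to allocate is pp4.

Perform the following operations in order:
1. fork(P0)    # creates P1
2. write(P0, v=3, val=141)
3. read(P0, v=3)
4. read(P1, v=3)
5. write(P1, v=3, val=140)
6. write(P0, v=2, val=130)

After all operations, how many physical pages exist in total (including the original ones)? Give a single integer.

Answer: 6

Derivation:
Op 1: fork(P0) -> P1. 4 ppages; refcounts: pp0:2 pp1:2 pp2:2 pp3:2
Op 2: write(P0, v3, 141). refcount(pp3)=2>1 -> COPY to pp4. 5 ppages; refcounts: pp0:2 pp1:2 pp2:2 pp3:1 pp4:1
Op 3: read(P0, v3) -> 141. No state change.
Op 4: read(P1, v3) -> 21. No state change.
Op 5: write(P1, v3, 140). refcount(pp3)=1 -> write in place. 5 ppages; refcounts: pp0:2 pp1:2 pp2:2 pp3:1 pp4:1
Op 6: write(P0, v2, 130). refcount(pp2)=2>1 -> COPY to pp5. 6 ppages; refcounts: pp0:2 pp1:2 pp2:1 pp3:1 pp4:1 pp5:1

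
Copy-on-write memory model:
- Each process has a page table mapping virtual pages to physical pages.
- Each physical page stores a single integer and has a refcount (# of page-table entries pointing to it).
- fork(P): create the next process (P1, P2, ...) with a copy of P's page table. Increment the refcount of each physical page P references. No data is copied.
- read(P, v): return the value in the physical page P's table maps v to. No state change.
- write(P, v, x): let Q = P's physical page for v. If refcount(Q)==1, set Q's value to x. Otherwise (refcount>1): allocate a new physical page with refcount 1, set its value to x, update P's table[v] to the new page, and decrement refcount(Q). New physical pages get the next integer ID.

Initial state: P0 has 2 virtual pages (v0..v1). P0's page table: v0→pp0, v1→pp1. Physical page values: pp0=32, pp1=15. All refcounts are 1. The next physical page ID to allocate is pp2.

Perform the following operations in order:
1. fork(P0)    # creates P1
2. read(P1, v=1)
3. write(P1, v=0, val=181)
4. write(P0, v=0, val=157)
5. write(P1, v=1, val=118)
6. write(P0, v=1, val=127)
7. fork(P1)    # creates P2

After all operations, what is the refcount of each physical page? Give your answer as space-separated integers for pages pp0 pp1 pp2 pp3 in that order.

Answer: 1 1 2 2

Derivation:
Op 1: fork(P0) -> P1. 2 ppages; refcounts: pp0:2 pp1:2
Op 2: read(P1, v1) -> 15. No state change.
Op 3: write(P1, v0, 181). refcount(pp0)=2>1 -> COPY to pp2. 3 ppages; refcounts: pp0:1 pp1:2 pp2:1
Op 4: write(P0, v0, 157). refcount(pp0)=1 -> write in place. 3 ppages; refcounts: pp0:1 pp1:2 pp2:1
Op 5: write(P1, v1, 118). refcount(pp1)=2>1 -> COPY to pp3. 4 ppages; refcounts: pp0:1 pp1:1 pp2:1 pp3:1
Op 6: write(P0, v1, 127). refcount(pp1)=1 -> write in place. 4 ppages; refcounts: pp0:1 pp1:1 pp2:1 pp3:1
Op 7: fork(P1) -> P2. 4 ppages; refcounts: pp0:1 pp1:1 pp2:2 pp3:2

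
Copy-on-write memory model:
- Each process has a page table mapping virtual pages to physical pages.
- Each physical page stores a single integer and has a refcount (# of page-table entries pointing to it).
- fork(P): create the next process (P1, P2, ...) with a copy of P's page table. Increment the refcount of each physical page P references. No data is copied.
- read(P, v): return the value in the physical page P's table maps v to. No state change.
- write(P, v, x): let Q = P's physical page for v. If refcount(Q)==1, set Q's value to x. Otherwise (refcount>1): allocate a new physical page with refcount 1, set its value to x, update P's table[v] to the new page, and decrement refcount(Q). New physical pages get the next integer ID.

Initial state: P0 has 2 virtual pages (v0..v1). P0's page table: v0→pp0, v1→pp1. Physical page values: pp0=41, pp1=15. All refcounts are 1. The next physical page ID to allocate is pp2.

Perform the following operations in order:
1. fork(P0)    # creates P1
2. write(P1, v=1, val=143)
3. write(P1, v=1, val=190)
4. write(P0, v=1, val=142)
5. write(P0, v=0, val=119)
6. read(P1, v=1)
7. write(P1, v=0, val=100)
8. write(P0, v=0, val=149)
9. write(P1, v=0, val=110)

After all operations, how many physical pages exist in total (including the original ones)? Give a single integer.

Op 1: fork(P0) -> P1. 2 ppages; refcounts: pp0:2 pp1:2
Op 2: write(P1, v1, 143). refcount(pp1)=2>1 -> COPY to pp2. 3 ppages; refcounts: pp0:2 pp1:1 pp2:1
Op 3: write(P1, v1, 190). refcount(pp2)=1 -> write in place. 3 ppages; refcounts: pp0:2 pp1:1 pp2:1
Op 4: write(P0, v1, 142). refcount(pp1)=1 -> write in place. 3 ppages; refcounts: pp0:2 pp1:1 pp2:1
Op 5: write(P0, v0, 119). refcount(pp0)=2>1 -> COPY to pp3. 4 ppages; refcounts: pp0:1 pp1:1 pp2:1 pp3:1
Op 6: read(P1, v1) -> 190. No state change.
Op 7: write(P1, v0, 100). refcount(pp0)=1 -> write in place. 4 ppages; refcounts: pp0:1 pp1:1 pp2:1 pp3:1
Op 8: write(P0, v0, 149). refcount(pp3)=1 -> write in place. 4 ppages; refcounts: pp0:1 pp1:1 pp2:1 pp3:1
Op 9: write(P1, v0, 110). refcount(pp0)=1 -> write in place. 4 ppages; refcounts: pp0:1 pp1:1 pp2:1 pp3:1

Answer: 4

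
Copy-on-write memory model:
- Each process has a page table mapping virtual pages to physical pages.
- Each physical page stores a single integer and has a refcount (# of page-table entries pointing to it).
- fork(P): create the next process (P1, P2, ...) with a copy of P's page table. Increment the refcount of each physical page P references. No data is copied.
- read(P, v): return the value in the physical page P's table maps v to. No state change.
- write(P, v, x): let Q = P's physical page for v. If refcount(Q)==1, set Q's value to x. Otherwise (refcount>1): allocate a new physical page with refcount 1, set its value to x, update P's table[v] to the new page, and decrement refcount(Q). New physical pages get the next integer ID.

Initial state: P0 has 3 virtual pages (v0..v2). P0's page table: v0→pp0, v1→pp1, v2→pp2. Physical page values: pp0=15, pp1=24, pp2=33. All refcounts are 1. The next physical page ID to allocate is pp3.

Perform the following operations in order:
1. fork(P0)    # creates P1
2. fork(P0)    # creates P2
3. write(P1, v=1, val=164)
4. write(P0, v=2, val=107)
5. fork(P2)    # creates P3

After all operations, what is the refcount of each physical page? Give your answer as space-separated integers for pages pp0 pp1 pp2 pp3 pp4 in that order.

Op 1: fork(P0) -> P1. 3 ppages; refcounts: pp0:2 pp1:2 pp2:2
Op 2: fork(P0) -> P2. 3 ppages; refcounts: pp0:3 pp1:3 pp2:3
Op 3: write(P1, v1, 164). refcount(pp1)=3>1 -> COPY to pp3. 4 ppages; refcounts: pp0:3 pp1:2 pp2:3 pp3:1
Op 4: write(P0, v2, 107). refcount(pp2)=3>1 -> COPY to pp4. 5 ppages; refcounts: pp0:3 pp1:2 pp2:2 pp3:1 pp4:1
Op 5: fork(P2) -> P3. 5 ppages; refcounts: pp0:4 pp1:3 pp2:3 pp3:1 pp4:1

Answer: 4 3 3 1 1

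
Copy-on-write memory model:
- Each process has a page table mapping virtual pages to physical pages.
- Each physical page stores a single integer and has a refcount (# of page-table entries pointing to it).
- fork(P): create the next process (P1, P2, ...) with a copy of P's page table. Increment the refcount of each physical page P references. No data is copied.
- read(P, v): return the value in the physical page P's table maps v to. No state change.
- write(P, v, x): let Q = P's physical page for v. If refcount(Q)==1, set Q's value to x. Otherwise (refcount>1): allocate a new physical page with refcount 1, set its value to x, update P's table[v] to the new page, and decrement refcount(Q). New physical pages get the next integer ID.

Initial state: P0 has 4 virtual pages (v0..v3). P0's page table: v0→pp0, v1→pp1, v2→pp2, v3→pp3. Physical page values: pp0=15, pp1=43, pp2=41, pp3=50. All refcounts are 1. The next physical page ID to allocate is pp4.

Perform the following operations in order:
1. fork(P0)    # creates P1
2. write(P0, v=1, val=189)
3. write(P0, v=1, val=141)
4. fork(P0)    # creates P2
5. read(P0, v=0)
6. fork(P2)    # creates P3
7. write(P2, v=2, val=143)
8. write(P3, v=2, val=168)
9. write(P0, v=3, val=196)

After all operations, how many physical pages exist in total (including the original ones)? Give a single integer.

Op 1: fork(P0) -> P1. 4 ppages; refcounts: pp0:2 pp1:2 pp2:2 pp3:2
Op 2: write(P0, v1, 189). refcount(pp1)=2>1 -> COPY to pp4. 5 ppages; refcounts: pp0:2 pp1:1 pp2:2 pp3:2 pp4:1
Op 3: write(P0, v1, 141). refcount(pp4)=1 -> write in place. 5 ppages; refcounts: pp0:2 pp1:1 pp2:2 pp3:2 pp4:1
Op 4: fork(P0) -> P2. 5 ppages; refcounts: pp0:3 pp1:1 pp2:3 pp3:3 pp4:2
Op 5: read(P0, v0) -> 15. No state change.
Op 6: fork(P2) -> P3. 5 ppages; refcounts: pp0:4 pp1:1 pp2:4 pp3:4 pp4:3
Op 7: write(P2, v2, 143). refcount(pp2)=4>1 -> COPY to pp5. 6 ppages; refcounts: pp0:4 pp1:1 pp2:3 pp3:4 pp4:3 pp5:1
Op 8: write(P3, v2, 168). refcount(pp2)=3>1 -> COPY to pp6. 7 ppages; refcounts: pp0:4 pp1:1 pp2:2 pp3:4 pp4:3 pp5:1 pp6:1
Op 9: write(P0, v3, 196). refcount(pp3)=4>1 -> COPY to pp7. 8 ppages; refcounts: pp0:4 pp1:1 pp2:2 pp3:3 pp4:3 pp5:1 pp6:1 pp7:1

Answer: 8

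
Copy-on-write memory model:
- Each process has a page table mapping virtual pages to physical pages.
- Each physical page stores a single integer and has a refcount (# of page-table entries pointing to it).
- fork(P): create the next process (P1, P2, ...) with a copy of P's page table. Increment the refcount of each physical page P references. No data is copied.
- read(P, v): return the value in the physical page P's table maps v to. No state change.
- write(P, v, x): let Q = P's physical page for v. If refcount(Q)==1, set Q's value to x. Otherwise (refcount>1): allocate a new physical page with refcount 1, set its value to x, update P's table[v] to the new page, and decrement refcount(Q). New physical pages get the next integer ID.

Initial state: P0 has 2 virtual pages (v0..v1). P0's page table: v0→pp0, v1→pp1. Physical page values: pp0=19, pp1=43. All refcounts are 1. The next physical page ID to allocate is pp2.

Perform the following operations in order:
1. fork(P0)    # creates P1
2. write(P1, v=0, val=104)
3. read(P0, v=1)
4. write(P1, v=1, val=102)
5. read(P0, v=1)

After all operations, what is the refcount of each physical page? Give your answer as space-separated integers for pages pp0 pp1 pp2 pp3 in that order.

Op 1: fork(P0) -> P1. 2 ppages; refcounts: pp0:2 pp1:2
Op 2: write(P1, v0, 104). refcount(pp0)=2>1 -> COPY to pp2. 3 ppages; refcounts: pp0:1 pp1:2 pp2:1
Op 3: read(P0, v1) -> 43. No state change.
Op 4: write(P1, v1, 102). refcount(pp1)=2>1 -> COPY to pp3. 4 ppages; refcounts: pp0:1 pp1:1 pp2:1 pp3:1
Op 5: read(P0, v1) -> 43. No state change.

Answer: 1 1 1 1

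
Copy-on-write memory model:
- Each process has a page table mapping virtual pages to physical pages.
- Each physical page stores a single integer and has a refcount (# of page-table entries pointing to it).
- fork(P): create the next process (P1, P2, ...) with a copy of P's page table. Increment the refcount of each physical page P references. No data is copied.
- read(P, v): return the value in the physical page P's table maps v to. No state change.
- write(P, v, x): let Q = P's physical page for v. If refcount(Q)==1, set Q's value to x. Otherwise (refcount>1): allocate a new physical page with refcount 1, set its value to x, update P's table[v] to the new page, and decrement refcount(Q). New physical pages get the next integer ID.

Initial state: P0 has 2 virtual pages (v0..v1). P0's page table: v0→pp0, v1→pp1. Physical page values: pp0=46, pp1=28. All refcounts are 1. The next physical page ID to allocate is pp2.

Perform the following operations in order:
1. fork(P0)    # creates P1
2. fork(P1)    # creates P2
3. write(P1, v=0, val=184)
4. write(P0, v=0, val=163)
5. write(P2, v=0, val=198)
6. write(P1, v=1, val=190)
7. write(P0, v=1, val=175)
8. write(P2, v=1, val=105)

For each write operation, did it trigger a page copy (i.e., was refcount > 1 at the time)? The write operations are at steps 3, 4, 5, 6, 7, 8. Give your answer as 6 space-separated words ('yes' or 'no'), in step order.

Op 1: fork(P0) -> P1. 2 ppages; refcounts: pp0:2 pp1:2
Op 2: fork(P1) -> P2. 2 ppages; refcounts: pp0:3 pp1:3
Op 3: write(P1, v0, 184). refcount(pp0)=3>1 -> COPY to pp2. 3 ppages; refcounts: pp0:2 pp1:3 pp2:1
Op 4: write(P0, v0, 163). refcount(pp0)=2>1 -> COPY to pp3. 4 ppages; refcounts: pp0:1 pp1:3 pp2:1 pp3:1
Op 5: write(P2, v0, 198). refcount(pp0)=1 -> write in place. 4 ppages; refcounts: pp0:1 pp1:3 pp2:1 pp3:1
Op 6: write(P1, v1, 190). refcount(pp1)=3>1 -> COPY to pp4. 5 ppages; refcounts: pp0:1 pp1:2 pp2:1 pp3:1 pp4:1
Op 7: write(P0, v1, 175). refcount(pp1)=2>1 -> COPY to pp5. 6 ppages; refcounts: pp0:1 pp1:1 pp2:1 pp3:1 pp4:1 pp5:1
Op 8: write(P2, v1, 105). refcount(pp1)=1 -> write in place. 6 ppages; refcounts: pp0:1 pp1:1 pp2:1 pp3:1 pp4:1 pp5:1

yes yes no yes yes no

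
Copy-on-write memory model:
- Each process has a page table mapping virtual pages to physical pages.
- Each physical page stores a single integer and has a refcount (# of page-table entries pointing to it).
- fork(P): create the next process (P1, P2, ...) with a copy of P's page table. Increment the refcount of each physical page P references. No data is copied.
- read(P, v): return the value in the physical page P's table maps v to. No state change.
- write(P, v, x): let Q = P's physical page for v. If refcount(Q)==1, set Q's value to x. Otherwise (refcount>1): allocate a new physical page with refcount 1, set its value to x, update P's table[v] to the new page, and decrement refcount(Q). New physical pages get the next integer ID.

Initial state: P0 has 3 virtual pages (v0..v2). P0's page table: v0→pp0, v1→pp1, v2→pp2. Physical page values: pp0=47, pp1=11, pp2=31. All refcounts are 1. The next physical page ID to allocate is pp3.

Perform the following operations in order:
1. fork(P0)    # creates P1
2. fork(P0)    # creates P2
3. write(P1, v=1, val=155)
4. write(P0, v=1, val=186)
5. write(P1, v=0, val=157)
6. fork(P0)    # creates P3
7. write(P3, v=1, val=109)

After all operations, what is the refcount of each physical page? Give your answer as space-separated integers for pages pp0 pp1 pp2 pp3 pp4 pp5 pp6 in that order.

Answer: 3 1 4 1 1 1 1

Derivation:
Op 1: fork(P0) -> P1. 3 ppages; refcounts: pp0:2 pp1:2 pp2:2
Op 2: fork(P0) -> P2. 3 ppages; refcounts: pp0:3 pp1:3 pp2:3
Op 3: write(P1, v1, 155). refcount(pp1)=3>1 -> COPY to pp3. 4 ppages; refcounts: pp0:3 pp1:2 pp2:3 pp3:1
Op 4: write(P0, v1, 186). refcount(pp1)=2>1 -> COPY to pp4. 5 ppages; refcounts: pp0:3 pp1:1 pp2:3 pp3:1 pp4:1
Op 5: write(P1, v0, 157). refcount(pp0)=3>1 -> COPY to pp5. 6 ppages; refcounts: pp0:2 pp1:1 pp2:3 pp3:1 pp4:1 pp5:1
Op 6: fork(P0) -> P3. 6 ppages; refcounts: pp0:3 pp1:1 pp2:4 pp3:1 pp4:2 pp5:1
Op 7: write(P3, v1, 109). refcount(pp4)=2>1 -> COPY to pp6. 7 ppages; refcounts: pp0:3 pp1:1 pp2:4 pp3:1 pp4:1 pp5:1 pp6:1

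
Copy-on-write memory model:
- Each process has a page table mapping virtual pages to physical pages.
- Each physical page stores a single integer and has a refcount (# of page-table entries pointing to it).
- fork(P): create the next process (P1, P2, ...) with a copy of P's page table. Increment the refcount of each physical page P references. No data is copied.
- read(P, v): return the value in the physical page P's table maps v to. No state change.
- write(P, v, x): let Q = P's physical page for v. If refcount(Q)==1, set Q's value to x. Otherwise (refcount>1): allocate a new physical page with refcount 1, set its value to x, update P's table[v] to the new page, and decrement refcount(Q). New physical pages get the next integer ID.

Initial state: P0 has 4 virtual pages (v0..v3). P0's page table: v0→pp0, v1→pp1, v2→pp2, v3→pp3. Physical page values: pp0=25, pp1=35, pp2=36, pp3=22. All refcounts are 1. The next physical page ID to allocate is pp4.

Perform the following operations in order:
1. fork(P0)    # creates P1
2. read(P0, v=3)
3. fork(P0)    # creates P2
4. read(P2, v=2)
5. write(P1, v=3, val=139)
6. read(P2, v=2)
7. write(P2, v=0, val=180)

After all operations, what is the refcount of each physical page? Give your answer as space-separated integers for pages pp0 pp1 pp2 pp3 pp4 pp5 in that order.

Answer: 2 3 3 2 1 1

Derivation:
Op 1: fork(P0) -> P1. 4 ppages; refcounts: pp0:2 pp1:2 pp2:2 pp3:2
Op 2: read(P0, v3) -> 22. No state change.
Op 3: fork(P0) -> P2. 4 ppages; refcounts: pp0:3 pp1:3 pp2:3 pp3:3
Op 4: read(P2, v2) -> 36. No state change.
Op 5: write(P1, v3, 139). refcount(pp3)=3>1 -> COPY to pp4. 5 ppages; refcounts: pp0:3 pp1:3 pp2:3 pp3:2 pp4:1
Op 6: read(P2, v2) -> 36. No state change.
Op 7: write(P2, v0, 180). refcount(pp0)=3>1 -> COPY to pp5. 6 ppages; refcounts: pp0:2 pp1:3 pp2:3 pp3:2 pp4:1 pp5:1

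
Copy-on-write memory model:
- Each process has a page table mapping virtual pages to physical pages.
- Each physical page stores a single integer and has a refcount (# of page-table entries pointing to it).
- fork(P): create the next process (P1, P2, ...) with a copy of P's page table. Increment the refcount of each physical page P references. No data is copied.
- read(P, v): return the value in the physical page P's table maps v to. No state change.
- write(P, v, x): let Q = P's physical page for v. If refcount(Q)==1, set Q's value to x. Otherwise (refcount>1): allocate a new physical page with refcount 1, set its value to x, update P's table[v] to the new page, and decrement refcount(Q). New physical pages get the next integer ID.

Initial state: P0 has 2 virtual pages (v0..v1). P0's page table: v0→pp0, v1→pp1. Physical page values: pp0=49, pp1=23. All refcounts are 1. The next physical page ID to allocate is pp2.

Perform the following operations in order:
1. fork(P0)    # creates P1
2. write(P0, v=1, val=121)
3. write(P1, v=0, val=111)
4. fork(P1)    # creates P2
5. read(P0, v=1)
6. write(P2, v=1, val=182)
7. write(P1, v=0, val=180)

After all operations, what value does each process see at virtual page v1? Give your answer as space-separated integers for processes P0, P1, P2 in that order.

Answer: 121 23 182

Derivation:
Op 1: fork(P0) -> P1. 2 ppages; refcounts: pp0:2 pp1:2
Op 2: write(P0, v1, 121). refcount(pp1)=2>1 -> COPY to pp2. 3 ppages; refcounts: pp0:2 pp1:1 pp2:1
Op 3: write(P1, v0, 111). refcount(pp0)=2>1 -> COPY to pp3. 4 ppages; refcounts: pp0:1 pp1:1 pp2:1 pp3:1
Op 4: fork(P1) -> P2. 4 ppages; refcounts: pp0:1 pp1:2 pp2:1 pp3:2
Op 5: read(P0, v1) -> 121. No state change.
Op 6: write(P2, v1, 182). refcount(pp1)=2>1 -> COPY to pp4. 5 ppages; refcounts: pp0:1 pp1:1 pp2:1 pp3:2 pp4:1
Op 7: write(P1, v0, 180). refcount(pp3)=2>1 -> COPY to pp5. 6 ppages; refcounts: pp0:1 pp1:1 pp2:1 pp3:1 pp4:1 pp5:1
P0: v1 -> pp2 = 121
P1: v1 -> pp1 = 23
P2: v1 -> pp4 = 182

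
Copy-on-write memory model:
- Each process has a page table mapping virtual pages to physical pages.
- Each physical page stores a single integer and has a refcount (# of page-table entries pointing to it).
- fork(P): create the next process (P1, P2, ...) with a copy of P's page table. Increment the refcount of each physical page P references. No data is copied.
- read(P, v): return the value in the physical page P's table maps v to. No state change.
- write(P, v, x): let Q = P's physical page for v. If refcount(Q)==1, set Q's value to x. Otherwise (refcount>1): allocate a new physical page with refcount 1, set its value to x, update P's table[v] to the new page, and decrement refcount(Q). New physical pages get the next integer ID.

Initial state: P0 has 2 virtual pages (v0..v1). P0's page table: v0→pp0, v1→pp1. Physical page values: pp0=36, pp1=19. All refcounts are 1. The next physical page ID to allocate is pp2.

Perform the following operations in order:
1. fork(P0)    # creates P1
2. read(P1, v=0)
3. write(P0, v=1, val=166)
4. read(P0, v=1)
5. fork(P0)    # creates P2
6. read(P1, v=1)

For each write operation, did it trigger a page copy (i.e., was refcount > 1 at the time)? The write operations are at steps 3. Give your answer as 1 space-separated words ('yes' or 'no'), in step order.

Op 1: fork(P0) -> P1. 2 ppages; refcounts: pp0:2 pp1:2
Op 2: read(P1, v0) -> 36. No state change.
Op 3: write(P0, v1, 166). refcount(pp1)=2>1 -> COPY to pp2. 3 ppages; refcounts: pp0:2 pp1:1 pp2:1
Op 4: read(P0, v1) -> 166. No state change.
Op 5: fork(P0) -> P2. 3 ppages; refcounts: pp0:3 pp1:1 pp2:2
Op 6: read(P1, v1) -> 19. No state change.

yes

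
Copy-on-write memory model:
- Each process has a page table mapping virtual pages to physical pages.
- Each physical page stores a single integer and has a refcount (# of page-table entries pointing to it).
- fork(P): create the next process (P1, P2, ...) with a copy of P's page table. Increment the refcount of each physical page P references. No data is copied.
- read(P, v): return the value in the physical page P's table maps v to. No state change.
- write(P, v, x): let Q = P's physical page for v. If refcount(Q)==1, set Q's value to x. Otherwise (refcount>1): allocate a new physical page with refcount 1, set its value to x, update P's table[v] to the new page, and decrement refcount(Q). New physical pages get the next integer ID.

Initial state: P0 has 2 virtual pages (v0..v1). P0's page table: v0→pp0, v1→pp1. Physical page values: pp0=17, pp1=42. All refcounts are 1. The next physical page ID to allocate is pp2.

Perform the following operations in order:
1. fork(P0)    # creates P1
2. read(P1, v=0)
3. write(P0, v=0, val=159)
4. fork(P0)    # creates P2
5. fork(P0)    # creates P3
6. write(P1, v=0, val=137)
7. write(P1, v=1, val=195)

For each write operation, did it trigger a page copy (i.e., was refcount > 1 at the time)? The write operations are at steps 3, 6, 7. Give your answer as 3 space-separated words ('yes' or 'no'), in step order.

Op 1: fork(P0) -> P1. 2 ppages; refcounts: pp0:2 pp1:2
Op 2: read(P1, v0) -> 17. No state change.
Op 3: write(P0, v0, 159). refcount(pp0)=2>1 -> COPY to pp2. 3 ppages; refcounts: pp0:1 pp1:2 pp2:1
Op 4: fork(P0) -> P2. 3 ppages; refcounts: pp0:1 pp1:3 pp2:2
Op 5: fork(P0) -> P3. 3 ppages; refcounts: pp0:1 pp1:4 pp2:3
Op 6: write(P1, v0, 137). refcount(pp0)=1 -> write in place. 3 ppages; refcounts: pp0:1 pp1:4 pp2:3
Op 7: write(P1, v1, 195). refcount(pp1)=4>1 -> COPY to pp3. 4 ppages; refcounts: pp0:1 pp1:3 pp2:3 pp3:1

yes no yes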